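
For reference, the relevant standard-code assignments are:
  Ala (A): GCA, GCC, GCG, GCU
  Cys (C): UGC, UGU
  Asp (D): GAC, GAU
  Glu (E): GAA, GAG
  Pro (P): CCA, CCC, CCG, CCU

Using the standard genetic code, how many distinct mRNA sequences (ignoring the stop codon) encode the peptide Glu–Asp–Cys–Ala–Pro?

Glu: 2 codons.
Asp: 2 codons.
Cys: 2 codons.
Ala: 4 codons.
Pro: 4 codons.
2 × 2 × 2 × 4 × 4 = 128.

128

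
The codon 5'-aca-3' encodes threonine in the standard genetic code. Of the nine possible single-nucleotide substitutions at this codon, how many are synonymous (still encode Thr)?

Position 1: none → 0 synonymous.
Position 2: none → 0 synonymous.
Position 3: ACU, ACC, ACG → 3 synonymous.
Total: 0 + 0 + 3 = 3.

3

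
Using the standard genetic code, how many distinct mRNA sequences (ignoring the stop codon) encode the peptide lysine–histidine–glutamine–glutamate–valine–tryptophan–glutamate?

Lys: 2 codons.
His: 2 codons.
Gln: 2 codons.
Glu: 2 codons.
Val: 4 codons.
Trp: 1 codon.
Glu: 2 codons.
2 × 2 × 2 × 2 × 4 × 1 × 2 = 128.

128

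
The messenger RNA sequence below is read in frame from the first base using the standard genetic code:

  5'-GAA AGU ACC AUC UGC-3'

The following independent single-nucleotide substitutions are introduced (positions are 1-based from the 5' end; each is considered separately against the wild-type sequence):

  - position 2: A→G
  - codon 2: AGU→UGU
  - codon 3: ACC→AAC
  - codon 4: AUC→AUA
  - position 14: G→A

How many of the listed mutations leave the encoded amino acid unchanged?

Codon 1: GAA (Glu) → GGA (Gly) — missense.
Codon 2: AGU (Ser) → UGU (Cys) — missense.
Codon 3: ACC (Thr) → AAC (Asn) — missense.
Codon 4: AUC (Ile) → AUA (Ile) — synonymous.
Codon 5: UGC (Cys) → UAC (Tyr) — missense.
Synonymous: 1 of 5.

1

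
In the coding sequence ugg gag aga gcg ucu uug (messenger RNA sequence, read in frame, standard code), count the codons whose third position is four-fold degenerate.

2

Codon 1 UGG (Trp): third position 1-fold.
Codon 2 GAG (Glu): third position 2-fold.
Codon 3 AGA (Arg): third position 2-fold.
Codon 4 GCG (Ala): third position 4-fold.
Codon 5 UCU (Ser): third position 4-fold.
Codon 6 UUG (Leu): third position 2-fold.
Four-fold degenerate third positions: 2.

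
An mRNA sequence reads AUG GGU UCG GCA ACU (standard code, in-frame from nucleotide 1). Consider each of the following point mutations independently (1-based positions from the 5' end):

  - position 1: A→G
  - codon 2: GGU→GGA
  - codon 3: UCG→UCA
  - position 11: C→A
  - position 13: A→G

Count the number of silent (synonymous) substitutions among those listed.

2

Codon 1: AUG (Met) → GUG (Val) — missense.
Codon 2: GGU (Gly) → GGA (Gly) — synonymous.
Codon 3: UCG (Ser) → UCA (Ser) — synonymous.
Codon 4: GCA (Ala) → GAA (Glu) — missense.
Codon 5: ACU (Thr) → GCU (Ala) — missense.
Synonymous: 2 of 5.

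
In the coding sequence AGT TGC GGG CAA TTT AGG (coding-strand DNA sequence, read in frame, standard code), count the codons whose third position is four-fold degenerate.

Codon 1 AGT (Ser): third position 2-fold.
Codon 2 TGC (Cys): third position 2-fold.
Codon 3 GGG (Gly): third position 4-fold.
Codon 4 CAA (Gln): third position 2-fold.
Codon 5 TTT (Phe): third position 2-fold.
Codon 6 AGG (Arg): third position 2-fold.
Four-fold degenerate third positions: 1.

1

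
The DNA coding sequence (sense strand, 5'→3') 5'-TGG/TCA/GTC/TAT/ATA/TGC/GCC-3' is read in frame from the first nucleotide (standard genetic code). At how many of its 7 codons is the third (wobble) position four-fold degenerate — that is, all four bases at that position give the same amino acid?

3

Codon 1 TGG (Trp): third position 1-fold.
Codon 2 TCA (Ser): third position 4-fold.
Codon 3 GTC (Val): third position 4-fold.
Codon 4 TAT (Tyr): third position 2-fold.
Codon 5 ATA (Ile): third position 3-fold.
Codon 6 TGC (Cys): third position 2-fold.
Codon 7 GCC (Ala): third position 4-fold.
Four-fold degenerate third positions: 3.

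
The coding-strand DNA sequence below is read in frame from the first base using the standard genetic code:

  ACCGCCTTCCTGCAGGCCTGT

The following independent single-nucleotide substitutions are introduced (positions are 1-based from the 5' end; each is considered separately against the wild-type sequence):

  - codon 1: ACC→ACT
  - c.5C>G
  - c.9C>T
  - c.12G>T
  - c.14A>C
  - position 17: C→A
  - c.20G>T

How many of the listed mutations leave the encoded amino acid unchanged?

3

Codon 1: ACC (Thr) → ACT (Thr) — synonymous.
Codon 2: GCC (Ala) → GGC (Gly) — missense.
Codon 3: TTC (Phe) → TTT (Phe) — synonymous.
Codon 4: CTG (Leu) → CTT (Leu) — synonymous.
Codon 5: CAG (Gln) → CCG (Pro) — missense.
Codon 6: GCC (Ala) → GAC (Asp) — missense.
Codon 7: TGT (Cys) → TTT (Phe) — missense.
Synonymous: 3 of 7.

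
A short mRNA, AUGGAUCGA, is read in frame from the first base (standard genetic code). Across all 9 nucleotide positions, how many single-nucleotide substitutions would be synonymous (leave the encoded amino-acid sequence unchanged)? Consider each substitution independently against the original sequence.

5

Codon 1 (AUG, Met): 0 synonymous substitutions.
Codon 2 (GAU, Asp): 1 synonymous substitution.
Codon 3 (CGA, Arg): 4 synonymous substitutions.
Total: 0 + 1 + 4 = 5.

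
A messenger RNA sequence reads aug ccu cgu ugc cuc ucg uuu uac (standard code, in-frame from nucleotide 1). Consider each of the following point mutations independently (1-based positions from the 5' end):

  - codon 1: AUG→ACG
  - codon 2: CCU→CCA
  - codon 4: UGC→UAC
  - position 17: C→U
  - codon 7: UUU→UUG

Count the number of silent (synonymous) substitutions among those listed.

Codon 1: AUG (Met) → ACG (Thr) — missense.
Codon 2: CCU (Pro) → CCA (Pro) — synonymous.
Codon 4: UGC (Cys) → UAC (Tyr) — missense.
Codon 6: UCG (Ser) → UUG (Leu) — missense.
Codon 7: UUU (Phe) → UUG (Leu) — missense.
Synonymous: 1 of 5.

1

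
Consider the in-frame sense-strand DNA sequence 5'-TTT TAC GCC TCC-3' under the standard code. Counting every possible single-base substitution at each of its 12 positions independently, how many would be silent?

Codon 1 (TTT, Phe): 1 synonymous substitution.
Codon 2 (TAC, Tyr): 1 synonymous substitution.
Codon 3 (GCC, Ala): 3 synonymous substitutions.
Codon 4 (TCC, Ser): 3 synonymous substitutions.
Total: 1 + 1 + 3 + 3 = 8.

8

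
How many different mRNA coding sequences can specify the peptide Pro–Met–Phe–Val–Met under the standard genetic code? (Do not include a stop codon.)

Pro: 4 codons.
Met: 1 codon.
Phe: 2 codons.
Val: 4 codons.
Met: 1 codon.
4 × 1 × 2 × 4 × 1 = 32.

32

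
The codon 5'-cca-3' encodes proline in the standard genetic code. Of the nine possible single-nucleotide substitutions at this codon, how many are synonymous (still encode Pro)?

Position 1: none → 0 synonymous.
Position 2: none → 0 synonymous.
Position 3: CCU, CCC, CCG → 3 synonymous.
Total: 0 + 0 + 3 = 3.

3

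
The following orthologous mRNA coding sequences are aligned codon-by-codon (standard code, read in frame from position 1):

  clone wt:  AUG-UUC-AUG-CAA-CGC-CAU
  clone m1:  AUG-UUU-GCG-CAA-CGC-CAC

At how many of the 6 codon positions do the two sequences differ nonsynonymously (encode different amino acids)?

Codon 1: AUG Met / AUG Met — identical.
Codon 2: UUC Phe / UUU Phe — synonymous.
Codon 3: AUG Met / GCG Ala — nonsynonymous.
Codon 4: CAA Gln / CAA Gln — identical.
Codon 5: CGC Arg / CGC Arg — identical.
Codon 6: CAU His / CAC His — synonymous.
Nonsynonymous differences: 1.

1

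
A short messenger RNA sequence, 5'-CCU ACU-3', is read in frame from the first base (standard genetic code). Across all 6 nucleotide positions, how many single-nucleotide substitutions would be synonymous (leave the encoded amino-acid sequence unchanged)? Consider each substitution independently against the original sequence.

Codon 1 (CCU, Pro): 3 synonymous substitutions.
Codon 2 (ACU, Thr): 3 synonymous substitutions.
Total: 3 + 3 = 6.

6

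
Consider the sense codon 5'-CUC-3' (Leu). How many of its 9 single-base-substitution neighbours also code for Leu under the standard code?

Position 1: none → 0 synonymous.
Position 2: none → 0 synonymous.
Position 3: CUU, CUA, CUG → 3 synonymous.
Total: 0 + 0 + 3 = 3.

3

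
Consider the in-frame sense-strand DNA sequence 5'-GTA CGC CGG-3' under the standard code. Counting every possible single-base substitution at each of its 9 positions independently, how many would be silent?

10

Codon 1 (GTA, Val): 3 synonymous substitutions.
Codon 2 (CGC, Arg): 3 synonymous substitutions.
Codon 3 (CGG, Arg): 4 synonymous substitutions.
Total: 3 + 3 + 4 = 10.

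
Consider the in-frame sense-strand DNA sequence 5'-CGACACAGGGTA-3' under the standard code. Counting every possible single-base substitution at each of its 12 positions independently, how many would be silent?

Codon 1 (CGA, Arg): 4 synonymous substitutions.
Codon 2 (CAC, His): 1 synonymous substitution.
Codon 3 (AGG, Arg): 2 synonymous substitutions.
Codon 4 (GTA, Val): 3 synonymous substitutions.
Total: 4 + 1 + 2 + 3 = 10.

10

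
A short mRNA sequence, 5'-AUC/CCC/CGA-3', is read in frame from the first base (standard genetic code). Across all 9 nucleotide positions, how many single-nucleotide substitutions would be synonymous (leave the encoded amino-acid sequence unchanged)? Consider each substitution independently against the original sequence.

Codon 1 (AUC, Ile): 2 synonymous substitutions.
Codon 2 (CCC, Pro): 3 synonymous substitutions.
Codon 3 (CGA, Arg): 4 synonymous substitutions.
Total: 2 + 3 + 4 = 9.

9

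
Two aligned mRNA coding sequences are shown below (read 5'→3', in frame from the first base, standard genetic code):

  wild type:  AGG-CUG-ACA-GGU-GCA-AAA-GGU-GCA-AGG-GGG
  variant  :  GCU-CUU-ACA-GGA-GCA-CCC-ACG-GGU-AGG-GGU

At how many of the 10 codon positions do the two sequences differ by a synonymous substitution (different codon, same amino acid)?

3

Codon 1: AGG Arg / GCU Ala — nonsynonymous.
Codon 2: CUG Leu / CUU Leu — synonymous.
Codon 3: ACA Thr / ACA Thr — identical.
Codon 4: GGU Gly / GGA Gly — synonymous.
Codon 5: GCA Ala / GCA Ala — identical.
Codon 6: AAA Lys / CCC Pro — nonsynonymous.
Codon 7: GGU Gly / ACG Thr — nonsynonymous.
Codon 8: GCA Ala / GGU Gly — nonsynonymous.
Codon 9: AGG Arg / AGG Arg — identical.
Codon 10: GGG Gly / GGU Gly — synonymous.
Synonymous differences: 3.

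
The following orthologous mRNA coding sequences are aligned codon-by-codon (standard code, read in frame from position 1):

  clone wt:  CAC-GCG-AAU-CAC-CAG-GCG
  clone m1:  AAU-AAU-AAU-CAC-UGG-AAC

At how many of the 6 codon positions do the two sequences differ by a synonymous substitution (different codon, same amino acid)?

0

Codon 1: CAC His / AAU Asn — nonsynonymous.
Codon 2: GCG Ala / AAU Asn — nonsynonymous.
Codon 3: AAU Asn / AAU Asn — identical.
Codon 4: CAC His / CAC His — identical.
Codon 5: CAG Gln / UGG Trp — nonsynonymous.
Codon 6: GCG Ala / AAC Asn — nonsynonymous.
Synonymous differences: 0.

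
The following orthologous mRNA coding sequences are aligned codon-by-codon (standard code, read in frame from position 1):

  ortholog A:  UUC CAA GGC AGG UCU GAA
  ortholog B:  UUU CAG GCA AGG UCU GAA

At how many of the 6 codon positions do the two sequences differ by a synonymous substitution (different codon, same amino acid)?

2

Codon 1: UUC Phe / UUU Phe — synonymous.
Codon 2: CAA Gln / CAG Gln — synonymous.
Codon 3: GGC Gly / GCA Ala — nonsynonymous.
Codon 4: AGG Arg / AGG Arg — identical.
Codon 5: UCU Ser / UCU Ser — identical.
Codon 6: GAA Glu / GAA Glu — identical.
Synonymous differences: 2.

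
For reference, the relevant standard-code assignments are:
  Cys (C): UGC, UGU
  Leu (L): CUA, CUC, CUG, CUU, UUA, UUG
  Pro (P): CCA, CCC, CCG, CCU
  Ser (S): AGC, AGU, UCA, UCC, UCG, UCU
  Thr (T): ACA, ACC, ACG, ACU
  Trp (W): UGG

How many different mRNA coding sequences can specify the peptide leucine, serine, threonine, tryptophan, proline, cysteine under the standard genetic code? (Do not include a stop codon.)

1152

Leu: 6 codons.
Ser: 6 codons.
Thr: 4 codons.
Trp: 1 codon.
Pro: 4 codons.
Cys: 2 codons.
6 × 6 × 4 × 1 × 4 × 2 = 1152.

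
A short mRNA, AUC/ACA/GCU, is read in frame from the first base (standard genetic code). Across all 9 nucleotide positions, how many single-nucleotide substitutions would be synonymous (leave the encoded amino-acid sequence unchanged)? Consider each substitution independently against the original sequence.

Codon 1 (AUC, Ile): 2 synonymous substitutions.
Codon 2 (ACA, Thr): 3 synonymous substitutions.
Codon 3 (GCU, Ala): 3 synonymous substitutions.
Total: 2 + 3 + 3 = 8.

8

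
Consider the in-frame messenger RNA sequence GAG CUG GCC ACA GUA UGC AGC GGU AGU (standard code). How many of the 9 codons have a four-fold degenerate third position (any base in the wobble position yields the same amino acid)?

Codon 1 GAG (Glu): third position 2-fold.
Codon 2 CUG (Leu): third position 4-fold.
Codon 3 GCC (Ala): third position 4-fold.
Codon 4 ACA (Thr): third position 4-fold.
Codon 5 GUA (Val): third position 4-fold.
Codon 6 UGC (Cys): third position 2-fold.
Codon 7 AGC (Ser): third position 2-fold.
Codon 8 GGU (Gly): third position 4-fold.
Codon 9 AGU (Ser): third position 2-fold.
Four-fold degenerate third positions: 5.

5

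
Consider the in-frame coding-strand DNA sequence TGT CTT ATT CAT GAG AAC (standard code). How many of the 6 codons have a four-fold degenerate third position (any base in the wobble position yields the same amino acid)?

Codon 1 TGT (Cys): third position 2-fold.
Codon 2 CTT (Leu): third position 4-fold.
Codon 3 ATT (Ile): third position 3-fold.
Codon 4 CAT (His): third position 2-fold.
Codon 5 GAG (Glu): third position 2-fold.
Codon 6 AAC (Asn): third position 2-fold.
Four-fold degenerate third positions: 1.

1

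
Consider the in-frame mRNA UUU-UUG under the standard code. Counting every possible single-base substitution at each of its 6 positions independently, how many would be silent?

Codon 1 (UUU, Phe): 1 synonymous substitution.
Codon 2 (UUG, Leu): 2 synonymous substitutions.
Total: 1 + 2 = 3.

3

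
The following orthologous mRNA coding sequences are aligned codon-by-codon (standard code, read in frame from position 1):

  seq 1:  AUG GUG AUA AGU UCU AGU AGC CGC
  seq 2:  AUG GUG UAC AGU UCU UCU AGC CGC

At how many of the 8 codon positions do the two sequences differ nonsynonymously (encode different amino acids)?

Codon 1: AUG Met / AUG Met — identical.
Codon 2: GUG Val / GUG Val — identical.
Codon 3: AUA Ile / UAC Tyr — nonsynonymous.
Codon 4: AGU Ser / AGU Ser — identical.
Codon 5: UCU Ser / UCU Ser — identical.
Codon 6: AGU Ser / UCU Ser — synonymous.
Codon 7: AGC Ser / AGC Ser — identical.
Codon 8: CGC Arg / CGC Arg — identical.
Nonsynonymous differences: 1.

1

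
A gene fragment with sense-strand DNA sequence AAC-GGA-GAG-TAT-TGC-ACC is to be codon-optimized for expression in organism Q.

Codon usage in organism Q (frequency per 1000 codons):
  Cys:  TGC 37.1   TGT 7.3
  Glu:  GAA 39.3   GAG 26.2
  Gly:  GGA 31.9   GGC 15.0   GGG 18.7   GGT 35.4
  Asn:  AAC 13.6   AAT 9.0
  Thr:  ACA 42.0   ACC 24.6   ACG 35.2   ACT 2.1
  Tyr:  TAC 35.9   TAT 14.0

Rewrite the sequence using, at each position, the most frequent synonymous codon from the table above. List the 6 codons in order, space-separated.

Codon 1 (Asn): best is AAC at 13.6.
Codon 2 (Gly): best is GGT at 35.4.
Codon 3 (Glu): best is GAA at 39.3.
Codon 4 (Tyr): best is TAC at 35.9.
Codon 5 (Cys): best is TGC at 37.1.
Codon 6 (Thr): best is ACA at 42.0.

AAC GGT GAA TAC TGC ACA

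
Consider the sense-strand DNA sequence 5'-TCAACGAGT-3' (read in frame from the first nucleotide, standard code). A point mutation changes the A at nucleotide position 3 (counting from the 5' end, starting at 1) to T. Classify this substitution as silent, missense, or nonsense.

Position 3 falls in codon 1: TCA → Ser.
After the substitution the codon is TCT → Ser.
Both encode Ser, so the change is synonymous.

silent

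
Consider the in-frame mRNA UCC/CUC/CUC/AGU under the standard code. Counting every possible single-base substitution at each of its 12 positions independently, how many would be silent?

10

Codon 1 (UCC, Ser): 3 synonymous substitutions.
Codon 2 (CUC, Leu): 3 synonymous substitutions.
Codon 3 (CUC, Leu): 3 synonymous substitutions.
Codon 4 (AGU, Ser): 1 synonymous substitution.
Total: 3 + 3 + 3 + 1 = 10.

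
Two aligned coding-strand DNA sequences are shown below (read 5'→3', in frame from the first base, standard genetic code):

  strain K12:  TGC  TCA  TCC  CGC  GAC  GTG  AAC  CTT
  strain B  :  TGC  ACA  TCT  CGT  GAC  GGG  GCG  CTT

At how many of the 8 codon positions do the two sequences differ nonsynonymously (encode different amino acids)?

3

Codon 1: TGC Cys / TGC Cys — identical.
Codon 2: TCA Ser / ACA Thr — nonsynonymous.
Codon 3: TCC Ser / TCT Ser — synonymous.
Codon 4: CGC Arg / CGT Arg — synonymous.
Codon 5: GAC Asp / GAC Asp — identical.
Codon 6: GTG Val / GGG Gly — nonsynonymous.
Codon 7: AAC Asn / GCG Ala — nonsynonymous.
Codon 8: CTT Leu / CTT Leu — identical.
Nonsynonymous differences: 3.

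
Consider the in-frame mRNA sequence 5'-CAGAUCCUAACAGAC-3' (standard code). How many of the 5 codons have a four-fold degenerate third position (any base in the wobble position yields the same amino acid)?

Codon 1 CAG (Gln): third position 2-fold.
Codon 2 AUC (Ile): third position 3-fold.
Codon 3 CUA (Leu): third position 4-fold.
Codon 4 ACA (Thr): third position 4-fold.
Codon 5 GAC (Asp): third position 2-fold.
Four-fold degenerate third positions: 2.

2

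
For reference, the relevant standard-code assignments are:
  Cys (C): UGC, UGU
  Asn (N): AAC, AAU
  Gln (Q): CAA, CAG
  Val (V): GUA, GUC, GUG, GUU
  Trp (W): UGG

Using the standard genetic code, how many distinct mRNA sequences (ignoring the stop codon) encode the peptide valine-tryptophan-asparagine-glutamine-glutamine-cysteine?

64

Val: 4 codons.
Trp: 1 codon.
Asn: 2 codons.
Gln: 2 codons.
Gln: 2 codons.
Cys: 2 codons.
4 × 1 × 2 × 2 × 2 × 2 = 64.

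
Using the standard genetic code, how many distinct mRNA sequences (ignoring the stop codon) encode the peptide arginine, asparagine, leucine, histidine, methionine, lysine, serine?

1728

Arg: 6 codons.
Asn: 2 codons.
Leu: 6 codons.
His: 2 codons.
Met: 1 codon.
Lys: 2 codons.
Ser: 6 codons.
6 × 2 × 6 × 2 × 1 × 2 × 6 = 1728.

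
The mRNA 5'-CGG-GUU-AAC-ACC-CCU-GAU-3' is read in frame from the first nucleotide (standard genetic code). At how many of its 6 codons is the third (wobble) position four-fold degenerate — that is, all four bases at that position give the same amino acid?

Codon 1 CGG (Arg): third position 4-fold.
Codon 2 GUU (Val): third position 4-fold.
Codon 3 AAC (Asn): third position 2-fold.
Codon 4 ACC (Thr): third position 4-fold.
Codon 5 CCU (Pro): third position 4-fold.
Codon 6 GAU (Asp): third position 2-fold.
Four-fold degenerate third positions: 4.

4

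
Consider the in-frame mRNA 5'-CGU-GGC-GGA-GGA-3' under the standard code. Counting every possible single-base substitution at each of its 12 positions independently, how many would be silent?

12

Codon 1 (CGU, Arg): 3 synonymous substitutions.
Codon 2 (GGC, Gly): 3 synonymous substitutions.
Codon 3 (GGA, Gly): 3 synonymous substitutions.
Codon 4 (GGA, Gly): 3 synonymous substitutions.
Total: 3 + 3 + 3 + 3 = 12.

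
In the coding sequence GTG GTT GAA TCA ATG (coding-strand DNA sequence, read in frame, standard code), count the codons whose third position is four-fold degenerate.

3

Codon 1 GTG (Val): third position 4-fold.
Codon 2 GTT (Val): third position 4-fold.
Codon 3 GAA (Glu): third position 2-fold.
Codon 4 TCA (Ser): third position 4-fold.
Codon 5 ATG (Met): third position 1-fold.
Four-fold degenerate third positions: 3.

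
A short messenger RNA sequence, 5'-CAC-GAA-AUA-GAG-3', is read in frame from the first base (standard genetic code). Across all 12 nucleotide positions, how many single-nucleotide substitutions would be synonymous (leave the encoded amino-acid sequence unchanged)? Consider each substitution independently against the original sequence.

Codon 1 (CAC, His): 1 synonymous substitution.
Codon 2 (GAA, Glu): 1 synonymous substitution.
Codon 3 (AUA, Ile): 2 synonymous substitutions.
Codon 4 (GAG, Glu): 1 synonymous substitution.
Total: 1 + 1 + 2 + 1 = 5.

5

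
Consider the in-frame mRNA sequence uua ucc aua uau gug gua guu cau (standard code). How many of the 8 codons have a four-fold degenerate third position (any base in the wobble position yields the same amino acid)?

4

Codon 1 UUA (Leu): third position 2-fold.
Codon 2 UCC (Ser): third position 4-fold.
Codon 3 AUA (Ile): third position 3-fold.
Codon 4 UAU (Tyr): third position 2-fold.
Codon 5 GUG (Val): third position 4-fold.
Codon 6 GUA (Val): third position 4-fold.
Codon 7 GUU (Val): third position 4-fold.
Codon 8 CAU (His): third position 2-fold.
Four-fold degenerate third positions: 4.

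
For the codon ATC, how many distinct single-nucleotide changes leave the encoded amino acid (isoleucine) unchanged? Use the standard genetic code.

2

Position 1: none → 0 synonymous.
Position 2: none → 0 synonymous.
Position 3: ATT, ATA → 2 synonymous.
Total: 0 + 0 + 2 = 2.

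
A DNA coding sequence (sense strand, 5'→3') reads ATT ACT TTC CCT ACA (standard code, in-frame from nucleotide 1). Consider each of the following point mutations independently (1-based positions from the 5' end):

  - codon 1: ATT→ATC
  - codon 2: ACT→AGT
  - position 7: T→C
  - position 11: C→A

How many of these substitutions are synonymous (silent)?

Codon 1: ATT (Ile) → ATC (Ile) — synonymous.
Codon 2: ACT (Thr) → AGT (Ser) — missense.
Codon 3: TTC (Phe) → CTC (Leu) — missense.
Codon 4: CCT (Pro) → CAT (His) — missense.
Synonymous: 1 of 4.

1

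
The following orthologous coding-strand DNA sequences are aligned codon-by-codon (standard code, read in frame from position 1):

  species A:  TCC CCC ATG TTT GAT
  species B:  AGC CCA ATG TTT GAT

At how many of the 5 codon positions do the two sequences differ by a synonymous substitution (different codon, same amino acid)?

2

Codon 1: TCC Ser / AGC Ser — synonymous.
Codon 2: CCC Pro / CCA Pro — synonymous.
Codon 3: ATG Met / ATG Met — identical.
Codon 4: TTT Phe / TTT Phe — identical.
Codon 5: GAT Asp / GAT Asp — identical.
Synonymous differences: 2.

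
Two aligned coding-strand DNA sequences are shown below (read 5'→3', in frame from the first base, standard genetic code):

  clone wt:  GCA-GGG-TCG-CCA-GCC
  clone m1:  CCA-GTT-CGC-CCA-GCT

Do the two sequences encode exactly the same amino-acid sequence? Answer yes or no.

Codon 1: GCA Ala / CCA Pro — nonsynonymous.
Codon 2: GGG Gly / GTT Val — nonsynonymous.
Codon 3: TCG Ser / CGC Arg — nonsynonymous.
Codon 4: CCA Pro / CCA Pro — identical.
Codon 5: GCC Ala / GCT Ala — synonymous.
Nonsynonymous differences: 3 → different protein.

no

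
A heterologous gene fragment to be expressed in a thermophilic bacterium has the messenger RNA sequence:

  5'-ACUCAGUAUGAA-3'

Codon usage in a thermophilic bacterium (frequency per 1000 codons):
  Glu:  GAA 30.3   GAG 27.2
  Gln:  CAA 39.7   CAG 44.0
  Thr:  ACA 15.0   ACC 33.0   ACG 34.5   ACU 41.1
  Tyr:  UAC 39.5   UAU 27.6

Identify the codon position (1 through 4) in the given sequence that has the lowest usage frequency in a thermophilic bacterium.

Codon 1 ACU (Thr): 41.1 per 1000.
Codon 2 CAG (Gln): 44.0 per 1000.
Codon 3 UAU (Tyr): 27.6 per 1000.
Codon 4 GAA (Glu): 30.3 per 1000.
Lowest frequency is 27.6 at codon 3.

3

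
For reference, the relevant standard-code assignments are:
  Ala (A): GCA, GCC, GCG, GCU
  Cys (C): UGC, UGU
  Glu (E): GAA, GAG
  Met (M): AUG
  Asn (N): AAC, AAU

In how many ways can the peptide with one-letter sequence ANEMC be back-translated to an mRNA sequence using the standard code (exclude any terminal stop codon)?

32

Ala: 4 codons.
Asn: 2 codons.
Glu: 2 codons.
Met: 1 codon.
Cys: 2 codons.
4 × 2 × 2 × 1 × 2 = 32.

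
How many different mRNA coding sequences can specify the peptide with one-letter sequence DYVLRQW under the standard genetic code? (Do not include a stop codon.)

Asp: 2 codons.
Tyr: 2 codons.
Val: 4 codons.
Leu: 6 codons.
Arg: 6 codons.
Gln: 2 codons.
Trp: 1 codon.
2 × 2 × 4 × 6 × 6 × 2 × 1 = 1152.

1152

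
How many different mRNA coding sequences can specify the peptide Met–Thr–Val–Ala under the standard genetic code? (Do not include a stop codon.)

64

Met: 1 codon.
Thr: 4 codons.
Val: 4 codons.
Ala: 4 codons.
1 × 4 × 4 × 4 = 64.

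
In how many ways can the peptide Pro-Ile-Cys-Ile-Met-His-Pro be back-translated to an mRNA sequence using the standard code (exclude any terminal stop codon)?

576

Pro: 4 codons.
Ile: 3 codons.
Cys: 2 codons.
Ile: 3 codons.
Met: 1 codon.
His: 2 codons.
Pro: 4 codons.
4 × 3 × 2 × 3 × 1 × 2 × 4 = 576.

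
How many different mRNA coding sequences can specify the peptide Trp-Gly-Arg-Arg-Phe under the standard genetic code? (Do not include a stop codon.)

Trp: 1 codon.
Gly: 4 codons.
Arg: 6 codons.
Arg: 6 codons.
Phe: 2 codons.
1 × 4 × 6 × 6 × 2 = 288.

288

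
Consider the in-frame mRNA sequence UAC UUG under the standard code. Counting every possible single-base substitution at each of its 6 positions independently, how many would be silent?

Codon 1 (UAC, Tyr): 1 synonymous substitution.
Codon 2 (UUG, Leu): 2 synonymous substitutions.
Total: 1 + 2 = 3.

3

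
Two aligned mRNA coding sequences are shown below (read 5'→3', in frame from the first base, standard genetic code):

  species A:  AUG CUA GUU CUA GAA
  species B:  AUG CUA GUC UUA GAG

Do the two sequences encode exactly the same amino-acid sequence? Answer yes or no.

Codon 1: AUG Met / AUG Met — identical.
Codon 2: CUA Leu / CUA Leu — identical.
Codon 3: GUU Val / GUC Val — synonymous.
Codon 4: CUA Leu / UUA Leu — synonymous.
Codon 5: GAA Glu / GAG Glu — synonymous.
Nonsynonymous differences: 0 → same protein.

yes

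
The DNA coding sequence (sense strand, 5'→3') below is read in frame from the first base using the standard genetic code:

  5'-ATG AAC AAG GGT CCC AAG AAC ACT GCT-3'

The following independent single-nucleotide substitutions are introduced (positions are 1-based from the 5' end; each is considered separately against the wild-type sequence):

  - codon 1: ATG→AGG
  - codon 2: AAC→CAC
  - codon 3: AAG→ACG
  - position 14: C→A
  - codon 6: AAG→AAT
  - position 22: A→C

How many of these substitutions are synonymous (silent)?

0

Codon 1: ATG (Met) → AGG (Arg) — missense.
Codon 2: AAC (Asn) → CAC (His) — missense.
Codon 3: AAG (Lys) → ACG (Thr) — missense.
Codon 5: CCC (Pro) → CAC (His) — missense.
Codon 6: AAG (Lys) → AAT (Asn) — missense.
Codon 8: ACT (Thr) → CCT (Pro) — missense.
Synonymous: 0 of 6.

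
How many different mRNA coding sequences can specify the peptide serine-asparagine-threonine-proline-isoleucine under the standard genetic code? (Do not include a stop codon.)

576

Ser: 6 codons.
Asn: 2 codons.
Thr: 4 codons.
Pro: 4 codons.
Ile: 3 codons.
6 × 2 × 4 × 4 × 3 = 576.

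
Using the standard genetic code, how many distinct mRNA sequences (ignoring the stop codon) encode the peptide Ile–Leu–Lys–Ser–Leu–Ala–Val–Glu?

41472

Ile: 3 codons.
Leu: 6 codons.
Lys: 2 codons.
Ser: 6 codons.
Leu: 6 codons.
Ala: 4 codons.
Val: 4 codons.
Glu: 2 codons.
3 × 6 × 2 × 6 × 6 × 4 × 4 × 2 = 41472.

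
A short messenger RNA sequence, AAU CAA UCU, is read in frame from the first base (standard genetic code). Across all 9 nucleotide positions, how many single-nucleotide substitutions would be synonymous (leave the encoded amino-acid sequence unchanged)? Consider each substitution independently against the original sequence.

5

Codon 1 (AAU, Asn): 1 synonymous substitution.
Codon 2 (CAA, Gln): 1 synonymous substitution.
Codon 3 (UCU, Ser): 3 synonymous substitutions.
Total: 1 + 1 + 3 = 5.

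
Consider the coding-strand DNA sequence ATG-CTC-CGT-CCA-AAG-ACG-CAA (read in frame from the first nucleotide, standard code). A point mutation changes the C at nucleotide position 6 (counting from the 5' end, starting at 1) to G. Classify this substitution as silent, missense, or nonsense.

silent

Position 6 falls in codon 2: CTC → Leu.
After the substitution the codon is CTG → Leu.
Both encode Leu, so the change is synonymous.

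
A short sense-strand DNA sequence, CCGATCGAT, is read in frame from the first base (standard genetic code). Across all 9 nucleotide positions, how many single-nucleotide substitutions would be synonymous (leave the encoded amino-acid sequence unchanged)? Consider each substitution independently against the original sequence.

6

Codon 1 (CCG, Pro): 3 synonymous substitutions.
Codon 2 (ATC, Ile): 2 synonymous substitutions.
Codon 3 (GAT, Asp): 1 synonymous substitution.
Total: 3 + 2 + 1 = 6.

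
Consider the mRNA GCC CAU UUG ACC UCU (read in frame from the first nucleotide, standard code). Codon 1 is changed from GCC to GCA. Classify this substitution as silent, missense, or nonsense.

Position 3 falls in codon 1: GCC → Ala.
After the substitution the codon is GCA → Ala.
Both encode Ala, so the change is synonymous.

silent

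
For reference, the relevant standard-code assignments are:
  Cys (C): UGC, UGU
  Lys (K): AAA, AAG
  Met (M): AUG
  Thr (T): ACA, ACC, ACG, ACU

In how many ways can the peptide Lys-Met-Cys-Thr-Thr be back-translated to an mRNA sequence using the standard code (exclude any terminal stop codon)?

64

Lys: 2 codons.
Met: 1 codon.
Cys: 2 codons.
Thr: 4 codons.
Thr: 4 codons.
2 × 1 × 2 × 4 × 4 = 64.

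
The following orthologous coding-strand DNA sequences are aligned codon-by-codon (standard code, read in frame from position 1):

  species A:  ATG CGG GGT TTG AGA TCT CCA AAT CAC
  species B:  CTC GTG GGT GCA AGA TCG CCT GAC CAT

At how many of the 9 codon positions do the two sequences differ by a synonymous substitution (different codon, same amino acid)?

Codon 1: ATG Met / CTC Leu — nonsynonymous.
Codon 2: CGG Arg / GTG Val — nonsynonymous.
Codon 3: GGT Gly / GGT Gly — identical.
Codon 4: TTG Leu / GCA Ala — nonsynonymous.
Codon 5: AGA Arg / AGA Arg — identical.
Codon 6: TCT Ser / TCG Ser — synonymous.
Codon 7: CCA Pro / CCT Pro — synonymous.
Codon 8: AAT Asn / GAC Asp — nonsynonymous.
Codon 9: CAC His / CAT His — synonymous.
Synonymous differences: 3.

3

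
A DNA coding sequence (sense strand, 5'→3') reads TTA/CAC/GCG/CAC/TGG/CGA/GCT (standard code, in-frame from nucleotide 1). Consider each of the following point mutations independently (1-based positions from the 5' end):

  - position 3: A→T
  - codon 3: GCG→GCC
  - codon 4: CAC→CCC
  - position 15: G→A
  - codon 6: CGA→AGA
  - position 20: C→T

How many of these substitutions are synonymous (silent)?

Codon 1: TTA (Leu) → TTT (Phe) — missense.
Codon 3: GCG (Ala) → GCC (Ala) — synonymous.
Codon 4: CAC (His) → CCC (Pro) — missense.
Codon 5: TGG (Trp) → TGA (Stop) — nonsense.
Codon 6: CGA (Arg) → AGA (Arg) — synonymous.
Codon 7: GCT (Ala) → GTT (Val) — missense.
Synonymous: 2 of 6.

2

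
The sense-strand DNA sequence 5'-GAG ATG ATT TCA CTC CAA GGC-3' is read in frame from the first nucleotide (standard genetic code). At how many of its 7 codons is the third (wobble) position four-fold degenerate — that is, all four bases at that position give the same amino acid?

3

Codon 1 GAG (Glu): third position 2-fold.
Codon 2 ATG (Met): third position 1-fold.
Codon 3 ATT (Ile): third position 3-fold.
Codon 4 TCA (Ser): third position 4-fold.
Codon 5 CTC (Leu): third position 4-fold.
Codon 6 CAA (Gln): third position 2-fold.
Codon 7 GGC (Gly): third position 4-fold.
Four-fold degenerate third positions: 3.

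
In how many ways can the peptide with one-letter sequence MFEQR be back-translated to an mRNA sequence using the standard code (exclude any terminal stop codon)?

Met: 1 codon.
Phe: 2 codons.
Glu: 2 codons.
Gln: 2 codons.
Arg: 6 codons.
1 × 2 × 2 × 2 × 6 = 48.

48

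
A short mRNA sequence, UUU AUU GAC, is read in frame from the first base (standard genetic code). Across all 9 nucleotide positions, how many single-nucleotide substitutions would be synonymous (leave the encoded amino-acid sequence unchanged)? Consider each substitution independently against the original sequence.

4

Codon 1 (UUU, Phe): 1 synonymous substitution.
Codon 2 (AUU, Ile): 2 synonymous substitutions.
Codon 3 (GAC, Asp): 1 synonymous substitution.
Total: 1 + 2 + 1 = 4.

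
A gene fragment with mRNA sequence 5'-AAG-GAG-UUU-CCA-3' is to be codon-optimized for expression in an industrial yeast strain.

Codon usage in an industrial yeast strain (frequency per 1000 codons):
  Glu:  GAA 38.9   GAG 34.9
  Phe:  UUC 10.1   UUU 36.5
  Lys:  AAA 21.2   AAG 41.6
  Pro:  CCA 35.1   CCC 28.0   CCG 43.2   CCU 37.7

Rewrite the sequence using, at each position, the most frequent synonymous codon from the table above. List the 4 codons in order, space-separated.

Codon 1 (Lys): best is AAG at 41.6.
Codon 2 (Glu): best is GAA at 38.9.
Codon 3 (Phe): best is UUU at 36.5.
Codon 4 (Pro): best is CCG at 43.2.

AAG GAA UUU CCG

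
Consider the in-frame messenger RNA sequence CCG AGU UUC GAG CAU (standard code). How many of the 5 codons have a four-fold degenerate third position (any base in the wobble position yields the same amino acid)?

1

Codon 1 CCG (Pro): third position 4-fold.
Codon 2 AGU (Ser): third position 2-fold.
Codon 3 UUC (Phe): third position 2-fold.
Codon 4 GAG (Glu): third position 2-fold.
Codon 5 CAU (His): third position 2-fold.
Four-fold degenerate third positions: 1.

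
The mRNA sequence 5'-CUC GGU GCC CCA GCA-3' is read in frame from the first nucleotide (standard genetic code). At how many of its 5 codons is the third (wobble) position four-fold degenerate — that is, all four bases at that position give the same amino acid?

Codon 1 CUC (Leu): third position 4-fold.
Codon 2 GGU (Gly): third position 4-fold.
Codon 3 GCC (Ala): third position 4-fold.
Codon 4 CCA (Pro): third position 4-fold.
Codon 5 GCA (Ala): third position 4-fold.
Four-fold degenerate third positions: 5.

5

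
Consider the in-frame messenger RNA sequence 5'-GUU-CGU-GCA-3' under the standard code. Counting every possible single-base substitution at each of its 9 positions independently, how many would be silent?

9

Codon 1 (GUU, Val): 3 synonymous substitutions.
Codon 2 (CGU, Arg): 3 synonymous substitutions.
Codon 3 (GCA, Ala): 3 synonymous substitutions.
Total: 3 + 3 + 3 = 9.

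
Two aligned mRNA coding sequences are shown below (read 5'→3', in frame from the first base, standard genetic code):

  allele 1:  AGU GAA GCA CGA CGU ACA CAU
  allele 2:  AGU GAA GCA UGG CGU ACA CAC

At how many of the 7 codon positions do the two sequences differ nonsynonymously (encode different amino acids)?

1

Codon 1: AGU Ser / AGU Ser — identical.
Codon 2: GAA Glu / GAA Glu — identical.
Codon 3: GCA Ala / GCA Ala — identical.
Codon 4: CGA Arg / UGG Trp — nonsynonymous.
Codon 5: CGU Arg / CGU Arg — identical.
Codon 6: ACA Thr / ACA Thr — identical.
Codon 7: CAU His / CAC His — synonymous.
Nonsynonymous differences: 1.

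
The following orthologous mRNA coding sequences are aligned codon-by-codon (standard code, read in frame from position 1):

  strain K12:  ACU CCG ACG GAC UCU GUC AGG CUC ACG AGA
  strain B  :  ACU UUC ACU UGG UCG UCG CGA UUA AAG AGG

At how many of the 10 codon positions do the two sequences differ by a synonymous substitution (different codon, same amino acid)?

5

Codon 1: ACU Thr / ACU Thr — identical.
Codon 2: CCG Pro / UUC Phe — nonsynonymous.
Codon 3: ACG Thr / ACU Thr — synonymous.
Codon 4: GAC Asp / UGG Trp — nonsynonymous.
Codon 5: UCU Ser / UCG Ser — synonymous.
Codon 6: GUC Val / UCG Ser — nonsynonymous.
Codon 7: AGG Arg / CGA Arg — synonymous.
Codon 8: CUC Leu / UUA Leu — synonymous.
Codon 9: ACG Thr / AAG Lys — nonsynonymous.
Codon 10: AGA Arg / AGG Arg — synonymous.
Synonymous differences: 5.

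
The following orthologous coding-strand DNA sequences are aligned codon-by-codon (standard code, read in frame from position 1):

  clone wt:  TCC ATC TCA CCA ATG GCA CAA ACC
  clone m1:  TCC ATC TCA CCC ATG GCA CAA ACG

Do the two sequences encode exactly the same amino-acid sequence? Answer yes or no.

Codon 1: TCC Ser / TCC Ser — identical.
Codon 2: ATC Ile / ATC Ile — identical.
Codon 3: TCA Ser / TCA Ser — identical.
Codon 4: CCA Pro / CCC Pro — synonymous.
Codon 5: ATG Met / ATG Met — identical.
Codon 6: GCA Ala / GCA Ala — identical.
Codon 7: CAA Gln / CAA Gln — identical.
Codon 8: ACC Thr / ACG Thr — synonymous.
Nonsynonymous differences: 0 → same protein.

yes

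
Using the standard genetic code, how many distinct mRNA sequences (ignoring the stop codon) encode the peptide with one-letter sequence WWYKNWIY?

48

Trp: 1 codon.
Trp: 1 codon.
Tyr: 2 codons.
Lys: 2 codons.
Asn: 2 codons.
Trp: 1 codon.
Ile: 3 codons.
Tyr: 2 codons.
1 × 1 × 2 × 2 × 2 × 1 × 3 × 2 = 48.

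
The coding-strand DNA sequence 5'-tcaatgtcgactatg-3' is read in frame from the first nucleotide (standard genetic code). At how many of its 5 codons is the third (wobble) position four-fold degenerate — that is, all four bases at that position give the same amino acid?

3

Codon 1 TCA (Ser): third position 4-fold.
Codon 2 ATG (Met): third position 1-fold.
Codon 3 TCG (Ser): third position 4-fold.
Codon 4 ACT (Thr): third position 4-fold.
Codon 5 ATG (Met): third position 1-fold.
Four-fold degenerate third positions: 3.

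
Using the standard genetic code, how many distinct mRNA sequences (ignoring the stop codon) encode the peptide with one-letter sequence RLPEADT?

9216

Arg: 6 codons.
Leu: 6 codons.
Pro: 4 codons.
Glu: 2 codons.
Ala: 4 codons.
Asp: 2 codons.
Thr: 4 codons.
6 × 6 × 4 × 2 × 4 × 2 × 4 = 9216.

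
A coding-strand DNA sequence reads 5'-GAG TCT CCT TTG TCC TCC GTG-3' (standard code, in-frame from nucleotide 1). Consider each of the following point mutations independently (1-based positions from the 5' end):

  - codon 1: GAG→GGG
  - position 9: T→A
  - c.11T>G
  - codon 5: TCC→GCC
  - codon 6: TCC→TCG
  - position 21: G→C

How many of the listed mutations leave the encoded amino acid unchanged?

3

Codon 1: GAG (Glu) → GGG (Gly) — missense.
Codon 3: CCT (Pro) → CCA (Pro) — synonymous.
Codon 4: TTG (Leu) → TGG (Trp) — missense.
Codon 5: TCC (Ser) → GCC (Ala) — missense.
Codon 6: TCC (Ser) → TCG (Ser) — synonymous.
Codon 7: GTG (Val) → GTC (Val) — synonymous.
Synonymous: 3 of 6.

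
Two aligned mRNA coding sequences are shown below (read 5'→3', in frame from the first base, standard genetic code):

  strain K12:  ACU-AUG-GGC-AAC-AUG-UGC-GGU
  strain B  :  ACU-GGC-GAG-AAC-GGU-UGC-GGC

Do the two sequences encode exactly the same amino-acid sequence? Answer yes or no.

Codon 1: ACU Thr / ACU Thr — identical.
Codon 2: AUG Met / GGC Gly — nonsynonymous.
Codon 3: GGC Gly / GAG Glu — nonsynonymous.
Codon 4: AAC Asn / AAC Asn — identical.
Codon 5: AUG Met / GGU Gly — nonsynonymous.
Codon 6: UGC Cys / UGC Cys — identical.
Codon 7: GGU Gly / GGC Gly — synonymous.
Nonsynonymous differences: 3 → different protein.

no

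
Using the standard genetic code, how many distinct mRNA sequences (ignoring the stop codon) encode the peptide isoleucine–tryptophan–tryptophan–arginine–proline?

72

Ile: 3 codons.
Trp: 1 codon.
Trp: 1 codon.
Arg: 6 codons.
Pro: 4 codons.
3 × 1 × 1 × 6 × 4 = 72.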